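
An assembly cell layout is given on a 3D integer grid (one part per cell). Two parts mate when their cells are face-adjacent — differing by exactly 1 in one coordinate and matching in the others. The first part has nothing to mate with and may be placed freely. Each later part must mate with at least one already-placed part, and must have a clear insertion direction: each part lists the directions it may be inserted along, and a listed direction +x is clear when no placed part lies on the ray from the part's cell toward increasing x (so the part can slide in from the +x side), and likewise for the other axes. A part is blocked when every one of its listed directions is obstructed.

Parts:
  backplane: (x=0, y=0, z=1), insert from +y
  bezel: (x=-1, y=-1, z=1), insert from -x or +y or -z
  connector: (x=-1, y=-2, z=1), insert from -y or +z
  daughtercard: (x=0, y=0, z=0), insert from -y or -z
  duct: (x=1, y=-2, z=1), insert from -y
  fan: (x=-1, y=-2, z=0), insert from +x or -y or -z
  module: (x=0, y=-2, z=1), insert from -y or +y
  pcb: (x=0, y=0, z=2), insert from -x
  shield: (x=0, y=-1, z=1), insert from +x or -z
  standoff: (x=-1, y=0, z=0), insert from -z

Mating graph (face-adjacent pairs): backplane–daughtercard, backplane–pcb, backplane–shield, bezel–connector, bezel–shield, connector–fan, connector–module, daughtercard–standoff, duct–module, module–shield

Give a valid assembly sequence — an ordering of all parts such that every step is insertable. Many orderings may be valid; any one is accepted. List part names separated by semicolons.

1. fan@(-1, -2, 0) [+x clear] — {fan}
2. connector@(-1, -2, 1) [-y clear] — {connector, fan}
3. module@(0, -2, 1) [-y clear] — {connector, fan, module}
4. duct@(1, -2, 1) [-y clear] — {connector, duct, fan, module}
5. shield@(0, -1, 1) [+x clear] — {connector, duct, fan, module, shield}
6. backplane@(0, 0, 1) [+y clear] — {backplane, connector, duct, fan, module, shield}
7. daughtercard@(0, 0, 0) [-y clear] — {backplane, connector, daughtercard, duct, fan, module, shield}
8. pcb@(0, 0, 2) [-x clear] — {backplane, connector, daughtercard, duct, fan, module, pcb, shield}
9. bezel@(-1, -1, 1) [-x clear] — {backplane, bezel, connector, daughtercard, duct, fan, module, pcb, shield}
10. standoff@(-1, 0, 0) [-z clear] — {backplane, bezel, connector, daughtercard, duct, fan, module, pcb, shield, standoff}

fan; connector; module; duct; shield; backplane; daughtercard; pcb; bezel; standoff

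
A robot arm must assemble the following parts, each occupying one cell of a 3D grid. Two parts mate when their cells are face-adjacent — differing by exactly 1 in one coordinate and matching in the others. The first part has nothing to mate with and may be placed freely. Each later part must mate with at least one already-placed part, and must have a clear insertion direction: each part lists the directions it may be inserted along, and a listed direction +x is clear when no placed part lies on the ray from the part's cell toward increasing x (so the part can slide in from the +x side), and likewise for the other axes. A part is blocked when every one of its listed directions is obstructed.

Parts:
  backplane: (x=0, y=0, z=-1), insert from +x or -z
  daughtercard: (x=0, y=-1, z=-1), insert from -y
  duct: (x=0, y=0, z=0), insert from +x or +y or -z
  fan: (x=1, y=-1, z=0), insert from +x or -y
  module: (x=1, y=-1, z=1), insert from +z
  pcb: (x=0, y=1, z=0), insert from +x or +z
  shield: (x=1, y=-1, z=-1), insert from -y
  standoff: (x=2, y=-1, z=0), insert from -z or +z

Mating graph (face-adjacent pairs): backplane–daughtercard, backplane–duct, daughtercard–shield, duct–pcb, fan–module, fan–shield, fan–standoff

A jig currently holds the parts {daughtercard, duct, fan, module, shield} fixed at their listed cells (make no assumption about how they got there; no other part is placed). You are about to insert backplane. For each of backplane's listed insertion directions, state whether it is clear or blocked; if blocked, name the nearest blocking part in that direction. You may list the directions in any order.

+x: clear; -z: clear

+x: ray from backplane(0, 0, -1) has no placed part ⇒ clear
-z: ray from backplane(0, 0, -1) has no placed part ⇒ clear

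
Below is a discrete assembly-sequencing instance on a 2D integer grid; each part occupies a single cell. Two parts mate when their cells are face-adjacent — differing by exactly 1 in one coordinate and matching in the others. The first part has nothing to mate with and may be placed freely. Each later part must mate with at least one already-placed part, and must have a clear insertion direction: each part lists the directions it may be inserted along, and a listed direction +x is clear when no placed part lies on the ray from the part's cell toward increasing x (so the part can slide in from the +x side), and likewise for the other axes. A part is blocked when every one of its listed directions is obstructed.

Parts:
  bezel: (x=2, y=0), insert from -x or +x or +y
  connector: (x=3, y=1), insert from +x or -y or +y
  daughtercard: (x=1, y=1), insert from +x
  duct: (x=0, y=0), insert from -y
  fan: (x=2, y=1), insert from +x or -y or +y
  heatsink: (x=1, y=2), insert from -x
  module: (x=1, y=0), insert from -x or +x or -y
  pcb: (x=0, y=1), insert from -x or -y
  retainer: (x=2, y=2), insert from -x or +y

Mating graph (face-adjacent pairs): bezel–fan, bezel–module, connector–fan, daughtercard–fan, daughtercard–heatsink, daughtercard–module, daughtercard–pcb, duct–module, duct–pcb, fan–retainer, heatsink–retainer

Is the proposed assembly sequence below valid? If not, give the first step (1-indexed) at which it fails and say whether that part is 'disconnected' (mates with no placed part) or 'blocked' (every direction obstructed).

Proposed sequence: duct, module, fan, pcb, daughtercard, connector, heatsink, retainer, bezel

Invalid at step 3 (disconnected)

1. duct@(0, 0) [-y clear] — {duct}
2. module@(1, 0) [+x clear] — {duct, module}
3. fan@(2, 1) — no placed neighbour ⇒ disconnected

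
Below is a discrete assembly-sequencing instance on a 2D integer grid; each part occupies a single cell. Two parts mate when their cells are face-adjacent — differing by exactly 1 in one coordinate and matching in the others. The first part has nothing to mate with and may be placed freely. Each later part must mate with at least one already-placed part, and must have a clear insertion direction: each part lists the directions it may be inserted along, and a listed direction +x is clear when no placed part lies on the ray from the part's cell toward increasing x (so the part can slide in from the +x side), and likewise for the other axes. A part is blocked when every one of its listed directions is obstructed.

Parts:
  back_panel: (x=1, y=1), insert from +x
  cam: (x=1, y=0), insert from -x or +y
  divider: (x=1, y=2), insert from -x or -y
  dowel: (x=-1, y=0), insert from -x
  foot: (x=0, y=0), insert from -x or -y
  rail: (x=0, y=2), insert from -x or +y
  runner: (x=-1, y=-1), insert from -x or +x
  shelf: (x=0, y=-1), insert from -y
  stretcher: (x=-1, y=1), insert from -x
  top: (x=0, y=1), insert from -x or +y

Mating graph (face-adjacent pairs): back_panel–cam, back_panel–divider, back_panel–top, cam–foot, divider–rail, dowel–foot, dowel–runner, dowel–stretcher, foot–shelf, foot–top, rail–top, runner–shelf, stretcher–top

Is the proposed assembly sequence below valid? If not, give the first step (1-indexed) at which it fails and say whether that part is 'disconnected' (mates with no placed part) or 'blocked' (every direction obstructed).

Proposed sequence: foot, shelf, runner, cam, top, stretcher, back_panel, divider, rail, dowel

Valid

1. foot@(0, 0) [-x clear] — {foot}
2. shelf@(0, -1) [-y clear] — {foot, shelf}
3. runner@(-1, -1) [-x clear] — {foot, runner, shelf}
4. cam@(1, 0) [+y clear] — {cam, foot, runner, shelf}
5. top@(0, 1) [-x clear] — {cam, foot, runner, shelf, top}
6. stretcher@(-1, 1) [-x clear] — {cam, foot, runner, shelf, stretcher, top}
7. back_panel@(1, 1) [+x clear] — {back_panel, cam, foot, runner, shelf, stretcher, top}
8. divider@(1, 2) [-x clear] — {back_panel, cam, divider, foot, runner, shelf, stretcher, top}
9. rail@(0, 2) [-x clear] — {back_panel, cam, divider, foot, rail, runner, shelf, stretcher, top}
10. dowel@(-1, 0) [-x clear] — {back_panel, cam, divider, dowel, foot, rail, runner, shelf, stretcher, top}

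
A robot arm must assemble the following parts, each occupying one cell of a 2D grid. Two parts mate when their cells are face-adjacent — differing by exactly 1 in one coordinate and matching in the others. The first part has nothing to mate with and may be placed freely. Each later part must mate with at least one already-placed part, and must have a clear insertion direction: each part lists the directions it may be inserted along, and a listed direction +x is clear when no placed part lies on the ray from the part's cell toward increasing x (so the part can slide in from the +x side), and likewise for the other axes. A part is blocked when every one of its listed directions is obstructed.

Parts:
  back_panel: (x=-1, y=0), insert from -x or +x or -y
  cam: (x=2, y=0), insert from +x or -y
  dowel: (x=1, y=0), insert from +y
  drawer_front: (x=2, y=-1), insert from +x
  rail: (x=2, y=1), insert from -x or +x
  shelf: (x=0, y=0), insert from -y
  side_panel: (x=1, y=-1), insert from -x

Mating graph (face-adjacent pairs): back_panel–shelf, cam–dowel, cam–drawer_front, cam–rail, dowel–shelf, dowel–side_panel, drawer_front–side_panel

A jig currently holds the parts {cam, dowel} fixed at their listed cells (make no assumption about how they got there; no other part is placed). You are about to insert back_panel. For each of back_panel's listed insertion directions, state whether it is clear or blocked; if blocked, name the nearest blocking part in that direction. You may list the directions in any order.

+x: blocked by dowel; -x: clear; -y: clear

-x: ray from back_panel(-1, 0) has no placed part ⇒ clear
+x: nearest on ray is dowel@(1, 0) ⇒ blocked
-y: ray from back_panel(-1, 0) has no placed part ⇒ clear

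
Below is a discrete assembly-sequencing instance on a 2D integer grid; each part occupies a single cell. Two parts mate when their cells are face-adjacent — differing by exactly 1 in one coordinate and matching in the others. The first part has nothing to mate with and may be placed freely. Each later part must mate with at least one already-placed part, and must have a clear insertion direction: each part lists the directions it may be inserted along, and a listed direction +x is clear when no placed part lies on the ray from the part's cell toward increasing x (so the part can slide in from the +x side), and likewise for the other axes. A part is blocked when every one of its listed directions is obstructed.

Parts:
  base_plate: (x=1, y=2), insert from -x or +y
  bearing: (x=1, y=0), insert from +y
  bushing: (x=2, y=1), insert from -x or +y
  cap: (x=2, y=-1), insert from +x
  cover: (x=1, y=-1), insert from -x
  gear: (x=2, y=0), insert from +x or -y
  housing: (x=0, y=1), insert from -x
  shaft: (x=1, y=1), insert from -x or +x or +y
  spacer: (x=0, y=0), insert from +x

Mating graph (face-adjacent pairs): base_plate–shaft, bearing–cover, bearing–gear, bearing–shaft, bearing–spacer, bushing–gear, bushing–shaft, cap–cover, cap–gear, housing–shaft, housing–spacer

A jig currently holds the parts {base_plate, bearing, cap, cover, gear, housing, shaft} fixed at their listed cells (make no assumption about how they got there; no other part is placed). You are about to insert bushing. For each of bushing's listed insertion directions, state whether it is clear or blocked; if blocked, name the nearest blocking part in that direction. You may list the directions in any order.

+y: clear; -x: blocked by shaft

-x: nearest on ray is shaft@(1, 1) ⇒ blocked
+y: ray from bushing(2, 1) has no placed part ⇒ clear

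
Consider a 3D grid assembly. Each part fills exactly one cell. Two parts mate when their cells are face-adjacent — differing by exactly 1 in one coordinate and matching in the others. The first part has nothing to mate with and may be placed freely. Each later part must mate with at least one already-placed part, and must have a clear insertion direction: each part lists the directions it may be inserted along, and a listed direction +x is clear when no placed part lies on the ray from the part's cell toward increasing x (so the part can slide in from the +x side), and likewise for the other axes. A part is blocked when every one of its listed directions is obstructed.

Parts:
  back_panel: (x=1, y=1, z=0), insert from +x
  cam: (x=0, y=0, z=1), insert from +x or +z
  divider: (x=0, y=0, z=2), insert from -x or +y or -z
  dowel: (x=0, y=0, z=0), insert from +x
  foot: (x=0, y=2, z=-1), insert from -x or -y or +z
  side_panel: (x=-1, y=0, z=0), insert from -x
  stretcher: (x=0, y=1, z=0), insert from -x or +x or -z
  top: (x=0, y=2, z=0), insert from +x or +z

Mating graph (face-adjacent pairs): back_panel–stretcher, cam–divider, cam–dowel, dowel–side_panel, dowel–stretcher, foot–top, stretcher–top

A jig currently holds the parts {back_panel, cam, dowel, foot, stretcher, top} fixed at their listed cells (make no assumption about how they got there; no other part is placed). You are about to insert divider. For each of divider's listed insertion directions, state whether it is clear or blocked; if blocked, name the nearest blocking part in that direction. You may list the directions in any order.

+y: clear; -x: clear; -z: blocked by cam

-x: ray from divider(0, 0, 2) has no placed part ⇒ clear
+y: ray from divider(0, 0, 2) has no placed part ⇒ clear
-z: nearest on ray is cam@(0, 0, 1) ⇒ blocked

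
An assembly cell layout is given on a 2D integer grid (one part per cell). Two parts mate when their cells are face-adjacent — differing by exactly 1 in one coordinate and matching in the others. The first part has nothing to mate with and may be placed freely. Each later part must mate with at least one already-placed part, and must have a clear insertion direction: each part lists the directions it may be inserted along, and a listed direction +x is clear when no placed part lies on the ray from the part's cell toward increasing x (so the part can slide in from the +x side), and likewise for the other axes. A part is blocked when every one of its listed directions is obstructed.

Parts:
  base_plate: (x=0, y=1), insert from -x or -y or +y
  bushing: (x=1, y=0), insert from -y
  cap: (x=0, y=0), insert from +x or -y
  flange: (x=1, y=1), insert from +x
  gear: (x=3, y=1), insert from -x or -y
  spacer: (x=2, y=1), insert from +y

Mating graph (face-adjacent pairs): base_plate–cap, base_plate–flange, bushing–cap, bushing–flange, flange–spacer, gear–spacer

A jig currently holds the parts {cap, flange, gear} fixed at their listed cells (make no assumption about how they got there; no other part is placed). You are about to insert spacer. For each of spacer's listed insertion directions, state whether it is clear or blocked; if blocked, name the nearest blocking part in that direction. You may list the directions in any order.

+y: clear

+y: ray from spacer(2, 1) has no placed part ⇒ clear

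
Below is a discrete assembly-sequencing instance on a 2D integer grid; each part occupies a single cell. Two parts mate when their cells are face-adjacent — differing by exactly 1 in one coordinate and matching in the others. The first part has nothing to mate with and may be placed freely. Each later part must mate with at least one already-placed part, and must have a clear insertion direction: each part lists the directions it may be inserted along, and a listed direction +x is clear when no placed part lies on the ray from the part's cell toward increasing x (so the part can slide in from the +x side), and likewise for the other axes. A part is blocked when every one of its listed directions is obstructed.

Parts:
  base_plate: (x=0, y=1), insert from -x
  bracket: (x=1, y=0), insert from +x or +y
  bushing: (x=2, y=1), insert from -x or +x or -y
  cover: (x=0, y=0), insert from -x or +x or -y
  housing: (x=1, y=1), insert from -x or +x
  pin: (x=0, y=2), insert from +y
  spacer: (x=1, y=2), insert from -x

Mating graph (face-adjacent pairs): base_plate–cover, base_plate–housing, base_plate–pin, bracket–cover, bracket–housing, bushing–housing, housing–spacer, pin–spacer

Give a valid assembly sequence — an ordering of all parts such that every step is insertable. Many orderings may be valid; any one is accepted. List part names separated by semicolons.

spacer; pin; base_plate; cover; bracket; housing; bushing

1. spacer@(1, 2) [-x clear] — {spacer}
2. pin@(0, 2) [+y clear] — {pin, spacer}
3. base_plate@(0, 1) [-x clear] — {base_plate, pin, spacer}
4. cover@(0, 0) [-x clear] — {base_plate, cover, pin, spacer}
5. bracket@(1, 0) [+x clear] — {base_plate, bracket, cover, pin, spacer}
6. housing@(1, 1) [+x clear] — {base_plate, bracket, cover, housing, pin, spacer}
7. bushing@(2, 1) [+x clear] — {base_plate, bracket, bushing, cover, housing, pin, spacer}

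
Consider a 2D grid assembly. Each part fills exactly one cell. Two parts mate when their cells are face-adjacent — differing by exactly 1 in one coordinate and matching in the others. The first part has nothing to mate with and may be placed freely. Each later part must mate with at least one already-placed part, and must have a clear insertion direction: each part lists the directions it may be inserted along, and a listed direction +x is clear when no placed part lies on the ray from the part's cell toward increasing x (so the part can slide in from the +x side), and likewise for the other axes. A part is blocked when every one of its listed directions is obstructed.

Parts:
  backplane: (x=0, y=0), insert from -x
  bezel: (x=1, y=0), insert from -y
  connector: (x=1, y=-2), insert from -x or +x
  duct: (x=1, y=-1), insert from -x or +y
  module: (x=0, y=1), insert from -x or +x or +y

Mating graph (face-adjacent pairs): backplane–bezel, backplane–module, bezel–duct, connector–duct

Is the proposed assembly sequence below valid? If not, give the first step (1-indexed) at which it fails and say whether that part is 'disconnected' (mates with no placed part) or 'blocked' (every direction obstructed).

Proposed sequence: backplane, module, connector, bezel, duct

Invalid at step 3 (disconnected)

1. backplane@(0, 0) [-x clear] — {backplane}
2. module@(0, 1) [-x clear] — {backplane, module}
3. connector@(1, -2) — no placed neighbour ⇒ disconnected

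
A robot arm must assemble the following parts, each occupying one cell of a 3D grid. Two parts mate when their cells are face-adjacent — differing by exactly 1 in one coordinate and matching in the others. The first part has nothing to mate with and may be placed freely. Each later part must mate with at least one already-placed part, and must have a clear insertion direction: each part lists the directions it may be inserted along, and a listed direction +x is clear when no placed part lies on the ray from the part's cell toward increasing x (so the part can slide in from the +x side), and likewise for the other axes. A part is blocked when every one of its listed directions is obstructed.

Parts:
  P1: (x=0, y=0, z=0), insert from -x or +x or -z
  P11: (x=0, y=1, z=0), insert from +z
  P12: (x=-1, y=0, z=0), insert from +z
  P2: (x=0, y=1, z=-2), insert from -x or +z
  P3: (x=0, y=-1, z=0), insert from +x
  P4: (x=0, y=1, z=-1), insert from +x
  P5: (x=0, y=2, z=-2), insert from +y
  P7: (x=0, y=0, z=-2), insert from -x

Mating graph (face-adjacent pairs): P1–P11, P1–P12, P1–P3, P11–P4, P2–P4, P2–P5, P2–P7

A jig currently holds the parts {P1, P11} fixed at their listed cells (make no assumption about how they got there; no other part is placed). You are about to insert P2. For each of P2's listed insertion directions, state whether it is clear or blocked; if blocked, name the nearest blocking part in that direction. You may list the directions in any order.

+z: blocked by P11; -x: clear

-x: ray from P2(0, 1, -2) has no placed part ⇒ clear
+z: nearest on ray is P11@(0, 1, 0) ⇒ blocked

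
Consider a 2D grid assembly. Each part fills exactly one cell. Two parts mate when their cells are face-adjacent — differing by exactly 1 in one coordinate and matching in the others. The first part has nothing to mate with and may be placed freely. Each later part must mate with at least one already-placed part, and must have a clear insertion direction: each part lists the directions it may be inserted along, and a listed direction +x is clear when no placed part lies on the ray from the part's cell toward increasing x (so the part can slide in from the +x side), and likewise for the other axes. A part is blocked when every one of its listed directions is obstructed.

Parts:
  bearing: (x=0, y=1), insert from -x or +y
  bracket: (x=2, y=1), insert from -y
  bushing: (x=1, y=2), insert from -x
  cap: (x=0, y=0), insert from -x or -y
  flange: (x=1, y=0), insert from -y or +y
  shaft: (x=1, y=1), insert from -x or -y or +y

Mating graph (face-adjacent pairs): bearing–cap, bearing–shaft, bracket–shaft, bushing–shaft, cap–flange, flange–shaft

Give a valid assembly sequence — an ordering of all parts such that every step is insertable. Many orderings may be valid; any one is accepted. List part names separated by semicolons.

bushing; shaft; flange; cap; bracket; bearing

1. bushing@(1, 2) [-x clear] — {bushing}
2. shaft@(1, 1) [-x clear] — {bushing, shaft}
3. flange@(1, 0) [-y clear] — {bushing, flange, shaft}
4. cap@(0, 0) [-x clear] — {bushing, cap, flange, shaft}
5. bracket@(2, 1) [-y clear] — {bracket, bushing, cap, flange, shaft}
6. bearing@(0, 1) [-x clear] — {bearing, bracket, bushing, cap, flange, shaft}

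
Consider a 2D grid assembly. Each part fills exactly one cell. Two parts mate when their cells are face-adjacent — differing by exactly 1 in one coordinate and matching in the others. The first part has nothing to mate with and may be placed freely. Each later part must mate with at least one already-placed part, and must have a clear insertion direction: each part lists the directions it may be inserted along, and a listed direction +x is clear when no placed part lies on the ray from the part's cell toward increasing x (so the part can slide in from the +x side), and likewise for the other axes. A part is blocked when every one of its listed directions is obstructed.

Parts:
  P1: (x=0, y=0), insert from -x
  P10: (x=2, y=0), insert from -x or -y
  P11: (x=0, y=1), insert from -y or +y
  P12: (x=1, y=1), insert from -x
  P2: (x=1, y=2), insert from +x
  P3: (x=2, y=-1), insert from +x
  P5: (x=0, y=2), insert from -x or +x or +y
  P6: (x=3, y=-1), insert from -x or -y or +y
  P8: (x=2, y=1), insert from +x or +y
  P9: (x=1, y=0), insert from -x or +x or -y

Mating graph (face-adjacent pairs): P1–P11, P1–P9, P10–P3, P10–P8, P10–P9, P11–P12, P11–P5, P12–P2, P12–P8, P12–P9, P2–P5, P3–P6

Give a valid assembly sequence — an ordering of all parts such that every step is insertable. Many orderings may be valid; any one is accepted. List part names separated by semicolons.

P3; P6; P10; P8; P12; P11; P1; P5; P9; P2

1. P3@(2, -1) [+x clear] — {P3}
2. P6@(3, -1) [-y clear] — {P3, P6}
3. P10@(2, 0) [-x clear] — {P10, P3, P6}
4. P8@(2, 1) [+x clear] — {P10, P3, P6, P8}
5. P12@(1, 1) [-x clear] — {P10, P12, P3, P6, P8}
6. P11@(0, 1) [-y clear] — {P10, P11, P12, P3, P6, P8}
7. P1@(0, 0) [-x clear] — {P1, P10, P11, P12, P3, P6, P8}
8. P5@(0, 2) [-x clear] — {P1, P10, P11, P12, P3, P5, P6, P8}
9. P9@(1, 0) [-y clear] — {P1, P10, P11, P12, P3, P5, P6, P8, P9}
10. P2@(1, 2) [+x clear] — {P1, P10, P11, P12, P2, P3, P5, P6, P8, P9}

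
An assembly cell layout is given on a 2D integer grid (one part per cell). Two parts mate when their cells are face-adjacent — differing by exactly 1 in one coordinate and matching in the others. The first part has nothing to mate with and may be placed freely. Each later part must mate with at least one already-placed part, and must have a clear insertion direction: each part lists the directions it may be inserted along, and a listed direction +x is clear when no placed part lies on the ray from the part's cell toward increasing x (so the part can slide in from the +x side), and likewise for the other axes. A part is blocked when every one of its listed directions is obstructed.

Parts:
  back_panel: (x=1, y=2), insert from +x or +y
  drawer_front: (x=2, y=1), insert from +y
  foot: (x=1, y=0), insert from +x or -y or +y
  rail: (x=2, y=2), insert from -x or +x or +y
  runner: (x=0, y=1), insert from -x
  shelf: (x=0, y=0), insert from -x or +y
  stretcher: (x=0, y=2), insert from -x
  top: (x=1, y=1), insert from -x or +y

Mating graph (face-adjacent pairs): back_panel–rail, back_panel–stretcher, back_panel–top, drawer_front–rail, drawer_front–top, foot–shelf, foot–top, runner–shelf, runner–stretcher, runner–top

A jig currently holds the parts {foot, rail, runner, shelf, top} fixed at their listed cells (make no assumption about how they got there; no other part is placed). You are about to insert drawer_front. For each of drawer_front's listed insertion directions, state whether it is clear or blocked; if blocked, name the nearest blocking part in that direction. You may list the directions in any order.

+y: nearest on ray is rail@(2, 2) ⇒ blocked

+y: blocked by rail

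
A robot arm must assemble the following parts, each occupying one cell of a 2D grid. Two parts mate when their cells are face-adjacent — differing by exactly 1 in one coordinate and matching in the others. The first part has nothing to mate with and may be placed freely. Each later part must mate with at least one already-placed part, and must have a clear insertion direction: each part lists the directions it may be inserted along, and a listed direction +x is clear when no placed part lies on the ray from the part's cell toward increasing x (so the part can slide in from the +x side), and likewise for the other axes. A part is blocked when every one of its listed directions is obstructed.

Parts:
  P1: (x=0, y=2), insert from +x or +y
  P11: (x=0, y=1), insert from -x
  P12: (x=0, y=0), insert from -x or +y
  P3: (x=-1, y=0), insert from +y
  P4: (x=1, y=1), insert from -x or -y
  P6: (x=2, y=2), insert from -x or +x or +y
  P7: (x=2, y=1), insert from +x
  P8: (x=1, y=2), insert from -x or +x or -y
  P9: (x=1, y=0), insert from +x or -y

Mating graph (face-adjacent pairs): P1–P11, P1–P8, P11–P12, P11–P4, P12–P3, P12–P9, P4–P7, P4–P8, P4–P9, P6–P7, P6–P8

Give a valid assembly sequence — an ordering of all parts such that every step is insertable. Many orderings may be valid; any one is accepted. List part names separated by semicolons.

P9; P4; P8; P6; P11; P1; P7; P12; P3

1. P9@(1, 0) [+x clear] — {P9}
2. P4@(1, 1) [-x clear] — {P4, P9}
3. P8@(1, 2) [-x clear] — {P4, P8, P9}
4. P6@(2, 2) [+x clear] — {P4, P6, P8, P9}
5. P11@(0, 1) [-x clear] — {P11, P4, P6, P8, P9}
6. P1@(0, 2) [+y clear] — {P1, P11, P4, P6, P8, P9}
7. P7@(2, 1) [+x clear] — {P1, P11, P4, P6, P7, P8, P9}
8. P12@(0, 0) [-x clear] — {P1, P11, P12, P4, P6, P7, P8, P9}
9. P3@(-1, 0) [+y clear] — {P1, P11, P12, P3, P4, P6, P7, P8, P9}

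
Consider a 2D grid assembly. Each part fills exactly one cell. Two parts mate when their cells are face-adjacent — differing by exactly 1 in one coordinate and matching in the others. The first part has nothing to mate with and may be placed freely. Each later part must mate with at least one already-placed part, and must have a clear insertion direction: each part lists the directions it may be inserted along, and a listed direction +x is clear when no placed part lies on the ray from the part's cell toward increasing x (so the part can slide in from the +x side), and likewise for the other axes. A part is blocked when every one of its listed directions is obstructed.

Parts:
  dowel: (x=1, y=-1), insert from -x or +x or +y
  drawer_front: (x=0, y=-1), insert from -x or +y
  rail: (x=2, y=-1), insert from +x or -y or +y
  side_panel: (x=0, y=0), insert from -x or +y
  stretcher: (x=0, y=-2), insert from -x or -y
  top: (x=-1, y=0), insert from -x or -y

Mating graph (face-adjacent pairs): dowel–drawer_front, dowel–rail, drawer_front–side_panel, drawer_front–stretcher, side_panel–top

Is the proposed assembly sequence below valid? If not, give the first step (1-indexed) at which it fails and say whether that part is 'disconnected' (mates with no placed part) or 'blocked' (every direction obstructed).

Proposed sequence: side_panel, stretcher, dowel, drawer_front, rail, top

Invalid at step 2 (disconnected)

1. side_panel@(0, 0) [-x clear] — {side_panel}
2. stretcher@(0, -2) — no placed neighbour ⇒ disconnected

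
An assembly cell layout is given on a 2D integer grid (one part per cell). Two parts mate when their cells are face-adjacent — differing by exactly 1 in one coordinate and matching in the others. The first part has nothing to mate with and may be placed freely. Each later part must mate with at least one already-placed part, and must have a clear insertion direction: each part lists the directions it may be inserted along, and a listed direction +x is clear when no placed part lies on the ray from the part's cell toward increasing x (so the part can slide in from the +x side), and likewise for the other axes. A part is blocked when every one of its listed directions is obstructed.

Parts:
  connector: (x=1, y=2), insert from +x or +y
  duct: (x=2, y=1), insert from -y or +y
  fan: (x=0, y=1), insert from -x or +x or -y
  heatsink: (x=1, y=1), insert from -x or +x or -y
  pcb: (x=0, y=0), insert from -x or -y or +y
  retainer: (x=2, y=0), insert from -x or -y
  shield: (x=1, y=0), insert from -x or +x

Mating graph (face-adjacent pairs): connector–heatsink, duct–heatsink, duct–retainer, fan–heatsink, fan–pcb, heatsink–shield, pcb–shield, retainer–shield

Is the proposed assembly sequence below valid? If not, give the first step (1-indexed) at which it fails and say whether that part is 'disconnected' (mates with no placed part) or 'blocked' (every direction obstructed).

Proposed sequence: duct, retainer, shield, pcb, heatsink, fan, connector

Valid

1. duct@(2, 1) [-y clear] — {duct}
2. retainer@(2, 0) [-x clear] — {duct, retainer}
3. shield@(1, 0) [-x clear] — {duct, retainer, shield}
4. pcb@(0, 0) [-x clear] — {duct, pcb, retainer, shield}
5. heatsink@(1, 1) [-x clear] — {duct, heatsink, pcb, retainer, shield}
6. fan@(0, 1) [-x clear] — {duct, fan, heatsink, pcb, retainer, shield}
7. connector@(1, 2) [+x clear] — {connector, duct, fan, heatsink, pcb, retainer, shield}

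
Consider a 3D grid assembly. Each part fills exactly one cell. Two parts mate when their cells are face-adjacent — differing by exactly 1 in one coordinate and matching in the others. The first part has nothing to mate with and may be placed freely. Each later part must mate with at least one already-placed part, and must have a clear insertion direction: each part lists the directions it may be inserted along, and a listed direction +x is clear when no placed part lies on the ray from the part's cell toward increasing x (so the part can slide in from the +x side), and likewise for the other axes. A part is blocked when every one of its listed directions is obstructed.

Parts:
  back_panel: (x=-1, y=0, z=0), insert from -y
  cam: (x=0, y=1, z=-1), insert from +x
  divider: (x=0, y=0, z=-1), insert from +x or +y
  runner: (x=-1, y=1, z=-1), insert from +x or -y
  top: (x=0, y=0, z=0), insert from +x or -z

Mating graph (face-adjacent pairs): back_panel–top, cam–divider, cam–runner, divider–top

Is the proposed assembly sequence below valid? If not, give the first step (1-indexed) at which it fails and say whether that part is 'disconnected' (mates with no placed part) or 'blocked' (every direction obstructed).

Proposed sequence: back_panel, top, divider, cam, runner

1. back_panel@(-1, 0, 0) [-y clear] — {back_panel}
2. top@(0, 0, 0) [+x clear] — {back_panel, top}
3. divider@(0, 0, -1) [+x clear] — {back_panel, divider, top}
4. cam@(0, 1, -1) [+x clear] — {back_panel, cam, divider, top}
5. runner@(-1, 1, -1) [-y clear] — {back_panel, cam, divider, runner, top}

Valid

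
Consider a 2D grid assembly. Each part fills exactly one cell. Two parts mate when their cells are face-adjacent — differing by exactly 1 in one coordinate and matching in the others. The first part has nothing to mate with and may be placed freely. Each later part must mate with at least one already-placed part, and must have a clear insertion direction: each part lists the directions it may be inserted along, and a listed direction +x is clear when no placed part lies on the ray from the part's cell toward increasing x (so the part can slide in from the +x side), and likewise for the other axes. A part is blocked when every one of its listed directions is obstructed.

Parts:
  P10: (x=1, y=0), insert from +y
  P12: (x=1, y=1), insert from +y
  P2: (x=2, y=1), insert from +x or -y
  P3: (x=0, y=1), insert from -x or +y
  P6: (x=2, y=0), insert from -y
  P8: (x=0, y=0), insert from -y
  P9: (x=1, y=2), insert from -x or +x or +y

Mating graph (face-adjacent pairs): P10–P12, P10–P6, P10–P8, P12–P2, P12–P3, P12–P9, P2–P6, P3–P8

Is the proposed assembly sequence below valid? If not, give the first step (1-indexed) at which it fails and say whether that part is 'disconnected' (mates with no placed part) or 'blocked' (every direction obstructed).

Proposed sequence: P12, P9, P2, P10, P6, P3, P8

1. P12@(1, 1) [+y clear] — {P12}
2. P9@(1, 2) [-x clear] — {P12, P9}
3. P2@(2, 1) [+x clear] — {P12, P2, P9}
4. P10@(1, 0) — +y all obstructed ⇒ blocked

Invalid at step 4 (blocked)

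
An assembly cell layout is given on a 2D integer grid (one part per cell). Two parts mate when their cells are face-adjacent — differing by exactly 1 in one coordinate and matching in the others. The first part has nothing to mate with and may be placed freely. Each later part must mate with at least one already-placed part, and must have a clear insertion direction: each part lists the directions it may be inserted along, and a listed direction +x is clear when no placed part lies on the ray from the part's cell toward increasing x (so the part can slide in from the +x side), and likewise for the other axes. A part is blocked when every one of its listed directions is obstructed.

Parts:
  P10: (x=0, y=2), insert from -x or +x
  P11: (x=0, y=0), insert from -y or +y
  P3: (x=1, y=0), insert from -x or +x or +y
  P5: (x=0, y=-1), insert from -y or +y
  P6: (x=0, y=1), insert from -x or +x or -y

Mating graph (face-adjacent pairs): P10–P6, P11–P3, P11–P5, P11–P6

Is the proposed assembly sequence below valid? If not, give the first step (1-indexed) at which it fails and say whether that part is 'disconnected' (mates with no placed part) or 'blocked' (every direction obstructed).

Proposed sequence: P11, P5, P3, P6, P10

1. P11@(0, 0) [-y clear] — {P11}
2. P5@(0, -1) [-y clear] — {P11, P5}
3. P3@(1, 0) [+x clear] — {P11, P3, P5}
4. P6@(0, 1) [-x clear] — {P11, P3, P5, P6}
5. P10@(0, 2) [-x clear] — {P10, P11, P3, P5, P6}

Valid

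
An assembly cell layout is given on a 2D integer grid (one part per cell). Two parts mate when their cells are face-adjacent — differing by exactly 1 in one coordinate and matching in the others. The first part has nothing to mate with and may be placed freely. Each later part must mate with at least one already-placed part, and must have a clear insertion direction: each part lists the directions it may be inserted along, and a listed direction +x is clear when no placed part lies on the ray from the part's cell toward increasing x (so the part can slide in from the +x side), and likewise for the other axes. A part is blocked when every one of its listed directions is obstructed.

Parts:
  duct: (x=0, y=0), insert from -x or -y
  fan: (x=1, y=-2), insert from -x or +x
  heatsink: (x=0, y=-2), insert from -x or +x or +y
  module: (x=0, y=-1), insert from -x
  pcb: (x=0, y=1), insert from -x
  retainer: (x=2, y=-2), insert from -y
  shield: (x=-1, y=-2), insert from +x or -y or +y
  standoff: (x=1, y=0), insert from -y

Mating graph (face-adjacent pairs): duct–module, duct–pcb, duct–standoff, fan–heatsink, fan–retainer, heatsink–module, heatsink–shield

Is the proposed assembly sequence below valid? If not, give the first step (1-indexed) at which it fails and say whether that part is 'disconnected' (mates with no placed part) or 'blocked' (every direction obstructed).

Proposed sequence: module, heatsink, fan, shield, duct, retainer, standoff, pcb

Invalid at step 7 (blocked)

1. module@(0, -1) [-x clear] — {module}
2. heatsink@(0, -2) [-x clear] — {heatsink, module}
3. fan@(1, -2) [+x clear] — {fan, heatsink, module}
4. shield@(-1, -2) [-y clear] — {fan, heatsink, module, shield}
5. duct@(0, 0) [-x clear] — {duct, fan, heatsink, module, shield}
6. retainer@(2, -2) [-y clear] — {duct, fan, heatsink, module, retainer, shield}
7. standoff@(1, 0) — -y all obstructed ⇒ blocked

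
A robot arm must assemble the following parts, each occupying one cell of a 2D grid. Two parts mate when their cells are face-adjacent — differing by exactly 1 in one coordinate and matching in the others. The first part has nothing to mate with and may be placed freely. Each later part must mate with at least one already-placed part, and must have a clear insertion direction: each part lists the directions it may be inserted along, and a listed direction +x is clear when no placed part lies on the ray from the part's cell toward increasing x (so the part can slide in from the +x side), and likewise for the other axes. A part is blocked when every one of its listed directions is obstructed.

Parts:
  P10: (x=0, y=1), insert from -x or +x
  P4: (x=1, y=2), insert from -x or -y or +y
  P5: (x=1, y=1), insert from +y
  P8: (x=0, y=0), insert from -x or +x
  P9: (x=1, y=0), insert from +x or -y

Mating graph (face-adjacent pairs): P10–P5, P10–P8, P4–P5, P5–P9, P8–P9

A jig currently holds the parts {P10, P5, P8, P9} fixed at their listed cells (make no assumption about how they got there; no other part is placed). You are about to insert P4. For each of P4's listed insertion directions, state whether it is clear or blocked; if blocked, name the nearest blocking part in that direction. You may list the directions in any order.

+y: clear; -x: clear; -y: blocked by P5

-x: ray from P4(1, 2) has no placed part ⇒ clear
-y: nearest on ray is P5@(1, 1) ⇒ blocked
+y: ray from P4(1, 2) has no placed part ⇒ clear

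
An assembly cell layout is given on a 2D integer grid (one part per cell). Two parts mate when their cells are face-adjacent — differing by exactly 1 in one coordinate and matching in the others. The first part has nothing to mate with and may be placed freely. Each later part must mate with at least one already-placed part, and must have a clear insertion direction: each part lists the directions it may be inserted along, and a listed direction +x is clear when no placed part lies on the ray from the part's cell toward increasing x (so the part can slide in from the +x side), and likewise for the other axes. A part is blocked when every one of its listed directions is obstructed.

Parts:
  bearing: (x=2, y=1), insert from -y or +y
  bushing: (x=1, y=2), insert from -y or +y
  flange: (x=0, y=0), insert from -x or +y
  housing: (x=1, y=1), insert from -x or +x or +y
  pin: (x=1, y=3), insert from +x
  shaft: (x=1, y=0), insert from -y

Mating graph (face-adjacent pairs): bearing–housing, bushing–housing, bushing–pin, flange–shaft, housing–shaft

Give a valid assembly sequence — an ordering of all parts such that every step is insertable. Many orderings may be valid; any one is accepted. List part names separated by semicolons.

housing; bushing; pin; shaft; flange; bearing

1. housing@(1, 1) [-x clear] — {housing}
2. bushing@(1, 2) [+y clear] — {bushing, housing}
3. pin@(1, 3) [+x clear] — {bushing, housing, pin}
4. shaft@(1, 0) [-y clear] — {bushing, housing, pin, shaft}
5. flange@(0, 0) [-x clear] — {bushing, flange, housing, pin, shaft}
6. bearing@(2, 1) [-y clear] — {bearing, bushing, flange, housing, pin, shaft}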